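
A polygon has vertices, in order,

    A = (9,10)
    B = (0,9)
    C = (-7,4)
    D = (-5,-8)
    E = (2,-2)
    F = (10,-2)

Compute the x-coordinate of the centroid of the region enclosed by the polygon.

433/285

Apply the surveyor's formula. First the cross-terms c_i = x_i·y_{i+1} − x_{i+1}·y_i:
  81, 63, 76, 26, 16, 118  ⇒  2A = 380, A = 190.
Then Σ (x_i + x_{i+1})·c_i = 1732, so x̄ = 1732 / (6·190) = 433/285.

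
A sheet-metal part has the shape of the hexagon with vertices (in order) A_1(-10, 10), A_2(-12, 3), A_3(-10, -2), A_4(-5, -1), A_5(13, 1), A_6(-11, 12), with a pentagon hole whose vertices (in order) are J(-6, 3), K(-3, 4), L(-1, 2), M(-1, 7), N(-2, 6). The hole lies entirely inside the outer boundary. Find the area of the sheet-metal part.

156.5

Outer boundary:
Apply the shoelace (surveyor's) formula: 2A = Σ (x_i·y_{i+1} − x_{i+1}·y_i), indices taken mod 6.
Σ = (90) + (54) + (0) + (8) + (167) + (10) = 329
Area = |Σ|/2 = 164.5.
Hole:
Apply the shoelace (surveyor's) formula: 2A = Σ (x_i·y_{i+1} − x_{i+1}·y_i), indices taken mod 5.
Cross-terms: -15, -2, -5, 8, 30  ⇒  Σ = 16
Area = |Σ|/2 = 8.
Net area = 164.5 − 8 = 156.5.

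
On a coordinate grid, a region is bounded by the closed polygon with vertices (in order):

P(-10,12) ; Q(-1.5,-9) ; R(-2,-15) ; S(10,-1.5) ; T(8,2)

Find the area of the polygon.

206.75

Apply Gauss's area formula: 2A = Σ (x_i·y_{i+1} − x_{i+1}·y_i), indices taken mod 5.
Cross-terms: 108, 4.5, 153, 32, 116  ⇒  Σ = 413.5
Area = |Σ|/2 = 206.75.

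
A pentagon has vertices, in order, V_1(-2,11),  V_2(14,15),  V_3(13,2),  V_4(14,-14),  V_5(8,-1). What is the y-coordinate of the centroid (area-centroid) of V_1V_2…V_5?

Apply the surveyor's formula. First the cross-terms c_i = x_i·y_{i+1} − x_{i+1}·y_i:
  -184, -167, -210, 98, 86  ⇒  2A = -377, A = -188.5.
Then Σ (y_i + y_{i+1})·c_i = -5713, so ȳ = -5713 / (6·(-188.5)) = 197/39.

197/39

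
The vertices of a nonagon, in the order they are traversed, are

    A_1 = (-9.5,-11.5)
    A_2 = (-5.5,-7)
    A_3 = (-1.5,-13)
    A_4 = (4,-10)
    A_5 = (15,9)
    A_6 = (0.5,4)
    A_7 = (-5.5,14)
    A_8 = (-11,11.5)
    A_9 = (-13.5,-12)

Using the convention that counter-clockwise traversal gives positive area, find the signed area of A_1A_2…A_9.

Apply the shoelace formula: 2A = Σ (x_i·y_{i+1} − x_{i+1}·y_i), indices taken mod 9.
A_1→A_2: (-9.5)(-7) − (-5.5)(-11.5) = 3.25
A_2→A_3: (-5.5)(-13) − (-1.5)(-7) = 61
A_3→A_4: (-1.5)(-10) − (4)(-13) = 67
A_4→A_5: (4)(9) − (15)(-10) = 186
A_5→A_6: (15)(4) − (0.5)(9) = 55.5
A_6→A_7: (0.5)(14) − (-5.5)(4) = 29
A_7→A_8: (-5.5)(11.5) − (-11)(14) = 90.75
A_8→A_9: (-11)(-12) − (-13.5)(11.5) = 287.25
A_9→A_1: (-13.5)(-11.5) − (-9.5)(-12) = 41.25
Σ = 821
Signed area = Σ/2 = 410.5 (positive ⇒ counter-clockwise traversal).

410.5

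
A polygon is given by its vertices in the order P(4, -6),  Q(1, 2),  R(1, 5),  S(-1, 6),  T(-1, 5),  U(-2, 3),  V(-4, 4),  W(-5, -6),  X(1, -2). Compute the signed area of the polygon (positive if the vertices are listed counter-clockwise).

Apply the shoelace (surveyor's) formula: 2A = Σ (x_i·y_{i+1} − x_{i+1}·y_i), indices taken mod 9.
P→Q: (4)(2) − (1)(-6) = 14
Q→R: (1)(5) − (1)(2) = 3
R→S: (1)(6) − (-1)(5) = 11
S→T: (-1)(5) − (-1)(6) = 1
T→U: (-1)(3) − (-2)(5) = 7
U→V: (-2)(4) − (-4)(3) = 4
V→W: (-4)(-6) − (-5)(4) = 44
W→X: (-5)(-2) − (1)(-6) = 16
X→P: (1)(-6) − (4)(-2) = 2
Σ = 102
Signed area = Σ/2 = 51 (positive ⇒ counter-clockwise traversal).

51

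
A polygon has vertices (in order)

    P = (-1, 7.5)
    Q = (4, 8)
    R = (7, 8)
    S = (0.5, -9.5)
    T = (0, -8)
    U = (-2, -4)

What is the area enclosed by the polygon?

85.75

Apply the surveyor's formula: 2A = Σ (x_i·y_{i+1} − x_{i+1}·y_i), indices taken mod 6.
Σ = (-38) + (-24) + (-70.5) + (-4) + (-16) + (-19) = -171.5
Area = |Σ|/2 = 85.75.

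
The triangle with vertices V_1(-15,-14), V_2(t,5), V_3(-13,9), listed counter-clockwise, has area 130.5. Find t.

Write out the shoelace sum; only the two edges meeting at V_2 involve t:
2·Area = [((-15)·5 − t·(-14)) + (t·9 − (-13)·5)] + 317
       = 23·t + 307 = 261
⇒ t = -2.

-2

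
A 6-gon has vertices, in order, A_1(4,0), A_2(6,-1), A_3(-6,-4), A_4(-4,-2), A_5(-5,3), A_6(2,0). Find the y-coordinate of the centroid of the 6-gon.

Apply the surveyor's formula. First the cross-terms c_i = x_i·y_{i+1} − x_{i+1}·y_i:
  -4, -30, -4, -22, -6, 0  ⇒  2A = -66, A = -33.
Then Σ (y_i + y_{i+1})·c_i = 138, so ȳ = 138 / (6·(-33)) = -23/33.

-23/33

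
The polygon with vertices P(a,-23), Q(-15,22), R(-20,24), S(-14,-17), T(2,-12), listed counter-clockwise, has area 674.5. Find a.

23

Write out the shoelace sum; only the two edges meeting at P involve a:
2·Area = [(2·(-23) − a·(-12)) + (a·22 − (-15)·(-23))] + 958
       = 34·a + 567 = 1349
⇒ a = 23.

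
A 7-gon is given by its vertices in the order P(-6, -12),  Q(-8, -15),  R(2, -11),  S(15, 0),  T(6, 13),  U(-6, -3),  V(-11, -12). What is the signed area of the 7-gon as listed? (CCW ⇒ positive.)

Σ = (-6) + (118) + (165) + (195) + (60) + (39) + (60) = 631
Signed area = Σ/2 = 315.5 (positive ⇒ counter-clockwise traversal).

315.5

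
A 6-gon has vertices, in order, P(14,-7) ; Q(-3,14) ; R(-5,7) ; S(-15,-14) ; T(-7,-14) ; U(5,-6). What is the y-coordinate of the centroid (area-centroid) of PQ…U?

-89/36

Apply the shoelace formula. First the cross-terms c_i = x_i·y_{i+1} − x_{i+1}·y_i:
  175, 49, 175, 112, 112, 49  ⇒  2A = 672, A = 336.
Then Σ (y_i + y_{i+1})·c_i = -4984, so ȳ = -4984 / (6·336) = -89/36.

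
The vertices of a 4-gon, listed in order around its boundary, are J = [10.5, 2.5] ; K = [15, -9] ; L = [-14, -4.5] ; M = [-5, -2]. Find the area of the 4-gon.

155.75

Cross-terms: -132, -193.5, 5.5, 8.5  ⇒  Σ = -311.5
Area = |Σ|/2 = 155.75.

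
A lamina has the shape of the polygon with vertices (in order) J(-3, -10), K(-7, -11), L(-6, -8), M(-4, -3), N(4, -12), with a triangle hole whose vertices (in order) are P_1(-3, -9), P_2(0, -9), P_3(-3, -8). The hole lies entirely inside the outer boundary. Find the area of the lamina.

Outer boundary:
Σ = (-37) + (-10) + (-14) + (60) + (-76) = -77
Area = |Σ|/2 = 38.5.
Hole:
P_1→P_2: (-3)(-9) − (0)(-9) = 27
P_2→P_3: (0)(-8) − (-3)(-9) = -27
P_3→P_1: (-3)(-9) − (-3)(-8) = 3
Σ = 3
Area = |Σ|/2 = 1.5.
Net area = 38.5 − 1.5 = 37.

37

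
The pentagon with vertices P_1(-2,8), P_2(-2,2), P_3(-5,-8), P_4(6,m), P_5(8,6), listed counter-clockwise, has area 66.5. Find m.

The doubled signed area Σ (x_i y_{i+1} − x_{i+1} y_i) is linear in m.
With m=0 it equals 198; the coefficient of m is -13 (from the two edges through P_4).
So -13·m + 198 = 2·66.5 = 133 ⇒ m = 5.

5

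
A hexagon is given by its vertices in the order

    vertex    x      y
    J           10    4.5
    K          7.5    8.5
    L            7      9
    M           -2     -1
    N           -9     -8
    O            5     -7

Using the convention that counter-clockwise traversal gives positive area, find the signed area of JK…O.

136.375

Apply Gauss's area formula: 2A = Σ (x_i·y_{i+1} − x_{i+1}·y_i), indices taken mod 6.
Σ = (51.25) + (8) + (11) + (7) + (103) + (92.5) = 272.75
Signed area = Σ/2 = 136.375 (positive ⇒ counter-clockwise traversal).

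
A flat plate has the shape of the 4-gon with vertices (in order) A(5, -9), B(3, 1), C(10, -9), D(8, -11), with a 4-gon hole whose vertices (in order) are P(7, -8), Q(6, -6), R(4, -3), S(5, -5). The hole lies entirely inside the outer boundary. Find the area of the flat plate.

Outer boundary:
Apply the surveyor's formula: 2A = Σ (x_i·y_{i+1} − x_{i+1}·y_i), indices taken mod 4.
Σ = (32) + (-37) + (-38) + (-17) = -60
Area = |Σ|/2 = 30.
Hole:
Apply the shoelace formula: 2A = Σ (x_i·y_{i+1} − x_{i+1}·y_i), indices taken mod 4.
Cross-terms: 6, 6, -5, -5  ⇒  Σ = 2
Area = |Σ|/2 = 1.
Net area = 30 − 1 = 29.

29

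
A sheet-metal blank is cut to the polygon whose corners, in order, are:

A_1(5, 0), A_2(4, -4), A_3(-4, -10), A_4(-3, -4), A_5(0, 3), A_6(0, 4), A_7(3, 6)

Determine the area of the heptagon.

70.5

Apply the shoelace formula: 2A = Σ (x_i·y_{i+1} − x_{i+1}·y_i), indices taken mod 7.
Σ = (-20) + (-56) + (-14) + (-9) + (0) + (-12) + (-30) = -141
Area = |Σ|/2 = 70.5.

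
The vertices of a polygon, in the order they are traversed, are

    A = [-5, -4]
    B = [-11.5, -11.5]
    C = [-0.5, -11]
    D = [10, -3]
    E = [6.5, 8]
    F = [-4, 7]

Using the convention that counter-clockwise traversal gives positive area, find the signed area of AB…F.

235.875

Σ = (11.5) + (120.75) + (111.5) + (99.5) + (77.5) + (51) = 471.75
Signed area = Σ/2 = 235.875 (positive ⇒ counter-clockwise traversal).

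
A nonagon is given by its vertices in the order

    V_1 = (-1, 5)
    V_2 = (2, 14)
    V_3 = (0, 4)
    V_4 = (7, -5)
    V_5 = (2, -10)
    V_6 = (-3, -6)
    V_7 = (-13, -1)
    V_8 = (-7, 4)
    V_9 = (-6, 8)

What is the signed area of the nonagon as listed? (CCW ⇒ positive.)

-167

Cross-terms: -24, 8, -28, -60, -42, -75, -59, -32, -22  ⇒  Σ = -334
Signed area = Σ/2 = -167 (negative ⇒ clockwise traversal).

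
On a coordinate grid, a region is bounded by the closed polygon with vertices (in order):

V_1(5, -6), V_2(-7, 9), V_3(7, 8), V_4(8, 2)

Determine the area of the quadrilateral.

Apply the shoelace (surveyor's) formula: 2A = Σ (x_i·y_{i+1} − x_{i+1}·y_i), indices taken mod 4.
Σ = (3) + (-119) + (-50) + (-58) = -224
Area = |Σ|/2 = 112.

112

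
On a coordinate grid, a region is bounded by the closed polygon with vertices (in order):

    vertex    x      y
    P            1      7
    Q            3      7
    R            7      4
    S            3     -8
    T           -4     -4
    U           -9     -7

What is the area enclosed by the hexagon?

113.5

Apply the shoelace formula: 2A = Σ (x_i·y_{i+1} − x_{i+1}·y_i), indices taken mod 6.
Σ = (-14) + (-37) + (-68) + (-44) + (-8) + (-56) = -227
Area = |Σ|/2 = 113.5.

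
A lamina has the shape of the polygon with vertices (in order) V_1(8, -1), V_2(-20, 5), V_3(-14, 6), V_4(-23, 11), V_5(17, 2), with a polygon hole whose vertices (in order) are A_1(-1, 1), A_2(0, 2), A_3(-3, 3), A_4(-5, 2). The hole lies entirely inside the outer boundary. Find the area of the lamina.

Outer boundary:
Apply Gauss's area formula: 2A = Σ (x_i·y_{i+1} − x_{i+1}·y_i), indices taken mod 5.
V_1→V_2: (8)(5) − (-20)(-1) = 20
V_2→V_3: (-20)(6) − (-14)(5) = -50
V_3→V_4: (-14)(11) − (-23)(6) = -16
V_4→V_5: (-23)(2) − (17)(11) = -233
V_5→V_1: (17)(-1) − (8)(2) = -33
Σ = -312
Area = |Σ|/2 = 156.
Hole:
Apply the surveyor's formula: 2A = Σ (x_i·y_{i+1} − x_{i+1}·y_i), indices taken mod 4.
Σ = (-2) + (6) + (9) + (-3) = 10
Area = |Σ|/2 = 5.
Net area = 156 − 5 = 151.

151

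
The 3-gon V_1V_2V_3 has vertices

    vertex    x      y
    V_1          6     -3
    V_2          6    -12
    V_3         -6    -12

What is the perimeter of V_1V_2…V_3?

|V_1V_2| = √((0)² + (-9)²) = √81 = 9
|V_2V_3| = √((-12)² + (0)²) = √144 = 12
|V_3V_1| = √((12)² + (9)²) = √225 = 15
Perimeter = 9 + 12 + 15 = 36.

36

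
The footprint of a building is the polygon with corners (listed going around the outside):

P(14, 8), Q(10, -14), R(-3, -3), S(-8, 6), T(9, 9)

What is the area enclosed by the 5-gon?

285

Apply the shoelace formula: 2A = Σ (x_i·y_{i+1} − x_{i+1}·y_i), indices taken mod 5.
Σ = (-276) + (-72) + (-42) + (-126) + (-54) = -570
Area = |Σ|/2 = 285.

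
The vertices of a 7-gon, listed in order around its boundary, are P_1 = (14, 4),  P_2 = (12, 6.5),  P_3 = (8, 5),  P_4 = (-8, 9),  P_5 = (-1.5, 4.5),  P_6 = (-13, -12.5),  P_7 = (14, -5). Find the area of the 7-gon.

291.875

Cross-terms: 43, 8, 112, -22.5, 77.25, 240, 126  ⇒  Σ = 583.75
Area = |Σ|/2 = 291.875.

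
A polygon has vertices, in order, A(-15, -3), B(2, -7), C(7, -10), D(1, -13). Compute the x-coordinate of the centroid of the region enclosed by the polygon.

-314/139

Apply the surveyor's formula. First the cross-terms c_i = x_i·y_{i+1} − x_{i+1}·y_i:
  111, 29, -81, -198  ⇒  2A = -139, A = -69.5.
Then Σ (x_i + x_{i+1})·c_i = 942, so x̄ = 942 / (6·(-69.5)) = -314/139.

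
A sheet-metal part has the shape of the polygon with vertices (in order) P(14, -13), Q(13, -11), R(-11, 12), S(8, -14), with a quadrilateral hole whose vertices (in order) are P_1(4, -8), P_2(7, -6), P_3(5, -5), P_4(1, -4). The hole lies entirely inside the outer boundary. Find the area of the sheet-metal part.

90

Outer boundary:
Apply the surveyor's formula: 2A = Σ (x_i·y_{i+1} − x_{i+1}·y_i), indices taken mod 4.
Σ = (15) + (35) + (58) + (92) = 200
Area = |Σ|/2 = 100.
Hole:
Apply the shoelace formula: 2A = Σ (x_i·y_{i+1} − x_{i+1}·y_i), indices taken mod 4.
Σ = (32) + (-5) + (-15) + (8) = 20
Area = |Σ|/2 = 10.
Net area = 100 − 10 = 90.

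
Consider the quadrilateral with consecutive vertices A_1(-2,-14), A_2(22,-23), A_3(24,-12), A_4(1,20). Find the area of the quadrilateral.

580

Apply Gauss's area formula: 2A = Σ (x_i·y_{i+1} − x_{i+1}·y_i), indices taken mod 4.
A_1→A_2: (-2)(-23) − (22)(-14) = 354
A_2→A_3: (22)(-12) − (24)(-23) = 288
A_3→A_4: (24)(20) − (1)(-12) = 492
A_4→A_1: (1)(-14) − (-2)(20) = 26
Σ = 1160
Area = |Σ|/2 = 580.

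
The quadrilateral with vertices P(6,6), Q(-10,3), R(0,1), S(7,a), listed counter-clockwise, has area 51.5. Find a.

0

Write out the shoelace sum; only the two edges meeting at S involve a:
2·Area = [(0·a − 7·1) + (7·6 − 6·a)] + 68
       = -6·a + 103 = 103
⇒ a = 0.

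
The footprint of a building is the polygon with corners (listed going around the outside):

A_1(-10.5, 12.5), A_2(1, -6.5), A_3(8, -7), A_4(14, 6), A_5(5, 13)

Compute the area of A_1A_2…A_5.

298.875

Apply the shoelace (surveyor's) formula: 2A = Σ (x_i·y_{i+1} − x_{i+1}·y_i), indices taken mod 5.
Σ = (55.75) + (45) + (146) + (152) + (199) = 597.75
Area = |Σ|/2 = 298.875.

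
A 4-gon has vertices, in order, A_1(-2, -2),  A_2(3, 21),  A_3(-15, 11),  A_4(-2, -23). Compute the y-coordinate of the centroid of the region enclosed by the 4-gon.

Apply the surveyor's formula. First the cross-terms c_i = x_i·y_{i+1} − x_{i+1}·y_i:
  -36, 348, 367, -42  ⇒  2A = 637, A = 318.5.
Then Σ (y_i + y_{i+1})·c_i = 7098, so ȳ = 7098 / (6·318.5) = 26/7.

26/7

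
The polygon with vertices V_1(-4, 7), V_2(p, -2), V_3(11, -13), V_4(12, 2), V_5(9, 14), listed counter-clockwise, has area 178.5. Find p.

6

The doubled signed area Σ (x_i y_{i+1} − x_{i+1} y_i) is linear in p.
With p=0 it equals 477; the coefficient of p is -20 (from the two edges through V_2).
So -20·p + 477 = 2·178.5 = 357 ⇒ p = 6.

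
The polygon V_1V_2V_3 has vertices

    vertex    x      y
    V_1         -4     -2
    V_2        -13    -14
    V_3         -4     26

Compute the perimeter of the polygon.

84

|V_1V_2| = √((-9)² + (-12)²) = √225 = 15
|V_2V_3| = √((9)² + (40)²) = √1681 = 41
|V_3V_1| = √((0)² + (-28)²) = √784 = 28
Perimeter = 15 + 41 + 28 = 84.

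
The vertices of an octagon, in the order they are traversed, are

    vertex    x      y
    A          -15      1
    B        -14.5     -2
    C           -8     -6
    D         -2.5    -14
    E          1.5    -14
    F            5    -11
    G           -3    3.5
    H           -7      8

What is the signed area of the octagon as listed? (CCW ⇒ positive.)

Σ = (44.5) + (71) + (97) + (56) + (53.5) + (-15.5) + (0.5) + (113) = 420
Signed area = Σ/2 = 210 (positive ⇒ counter-clockwise traversal).

210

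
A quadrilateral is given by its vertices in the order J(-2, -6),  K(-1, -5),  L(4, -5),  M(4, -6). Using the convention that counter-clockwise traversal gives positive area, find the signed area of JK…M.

Apply the shoelace formula: 2A = Σ (x_i·y_{i+1} − x_{i+1}·y_i), indices taken mod 4.
Σ = (4) + (25) + (-4) + (-36) = -11
Signed area = Σ/2 = -5.5 (negative ⇒ clockwise traversal).

-5.5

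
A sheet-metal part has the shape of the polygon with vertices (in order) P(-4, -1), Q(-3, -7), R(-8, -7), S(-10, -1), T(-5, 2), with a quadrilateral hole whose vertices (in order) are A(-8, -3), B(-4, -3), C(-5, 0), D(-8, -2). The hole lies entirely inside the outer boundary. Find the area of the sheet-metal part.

Outer boundary:
Apply the shoelace (surveyor's) formula: 2A = Σ (x_i·y_{i+1} − x_{i+1}·y_i), indices taken mod 5.
Σ = (25) + (-35) + (-62) + (-25) + (13) = -84
Area = |Σ|/2 = 42.
Hole:
Apply the shoelace (surveyor's) formula: 2A = Σ (x_i·y_{i+1} − x_{i+1}·y_i), indices taken mod 4.
Cross-terms: 12, -15, 10, 8  ⇒  Σ = 15
Area = |Σ|/2 = 7.5.
Net area = 42 − 7.5 = 34.5.

34.5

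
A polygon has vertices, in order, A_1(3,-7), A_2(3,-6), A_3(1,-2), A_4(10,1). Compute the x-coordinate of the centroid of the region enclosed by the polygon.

100/21

Apply the shoelace (surveyor's) formula. First the cross-terms c_i = x_i·y_{i+1} − x_{i+1}·y_i:
  3, 0, 21, -73  ⇒  2A = -49, A = -24.5.
Then Σ (x_i + x_{i+1})·c_i = -700, so x̄ = -700 / (6·(-24.5)) = 100/21.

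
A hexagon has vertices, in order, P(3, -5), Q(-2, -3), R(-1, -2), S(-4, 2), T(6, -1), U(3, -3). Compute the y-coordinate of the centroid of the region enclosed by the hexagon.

Apply the shoelace (surveyor's) formula. First the cross-terms c_i = x_i·y_{i+1} − x_{i+1}·y_i:
  -19, 1, -10, -8, -15, -6  ⇒  2A = -57, A = -28.5.
Then Σ (y_i + y_{i+1})·c_i = 247, so ȳ = 247 / (6·(-28.5)) = -13/9.

-13/9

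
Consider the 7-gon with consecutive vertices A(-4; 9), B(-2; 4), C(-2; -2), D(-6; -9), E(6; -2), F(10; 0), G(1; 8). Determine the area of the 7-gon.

113.5

Apply Gauss's area formula: 2A = Σ (x_i·y_{i+1} − x_{i+1}·y_i), indices taken mod 7.
Σ = (2) + (12) + (6) + (66) + (20) + (80) + (41) = 227
Area = |Σ|/2 = 113.5.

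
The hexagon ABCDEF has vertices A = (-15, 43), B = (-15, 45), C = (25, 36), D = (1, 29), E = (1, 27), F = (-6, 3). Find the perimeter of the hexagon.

136

|AB| = √((0)² + (2)²) = √4 = 2
|BC| = √((40)² + (-9)²) = √1681 = 41
|CD| = √((-24)² + (-7)²) = √625 = 25
|DE| = √((0)² + (-2)²) = √4 = 2
|EF| = √((-7)² + (-24)²) = √625 = 25
|FA| = √((-9)² + (40)²) = √1681 = 41
Perimeter = 2 + 41 + 25 + 2 + 25 + 41 = 136.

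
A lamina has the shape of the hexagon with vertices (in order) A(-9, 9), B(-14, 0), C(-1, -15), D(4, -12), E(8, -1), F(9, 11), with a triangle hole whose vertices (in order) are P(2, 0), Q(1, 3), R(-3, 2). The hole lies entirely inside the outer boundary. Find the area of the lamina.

Outer boundary:
Cross-terms: 126, 210, 72, 92, 97, 180  ⇒  Σ = 777
Area = |Σ|/2 = 388.5.
Hole:
Apply the shoelace (surveyor's) formula: 2A = Σ (x_i·y_{i+1} − x_{i+1}·y_i), indices taken mod 3.
Σ = (6) + (11) + (-4) = 13
Area = |Σ|/2 = 6.5.
Net area = 388.5 − 6.5 = 382.

382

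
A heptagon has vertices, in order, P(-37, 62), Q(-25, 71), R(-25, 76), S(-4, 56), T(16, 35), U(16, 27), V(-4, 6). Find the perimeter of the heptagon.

|PQ| = √((12)² + (9)²) = √225 = 15
|QR| = √((0)² + (5)²) = √25 = 5
|RS| = √((21)² + (-20)²) = √841 = 29
|ST| = √((20)² + (-21)²) = √841 = 29
|TU| = √((0)² + (-8)²) = √64 = 8
|UV| = √((-20)² + (-21)²) = √841 = 29
|VP| = √((-33)² + (56)²) = √4225 = 65
Perimeter = 15 + 5 + 29 + 29 + 8 + 29 + 65 = 180.

180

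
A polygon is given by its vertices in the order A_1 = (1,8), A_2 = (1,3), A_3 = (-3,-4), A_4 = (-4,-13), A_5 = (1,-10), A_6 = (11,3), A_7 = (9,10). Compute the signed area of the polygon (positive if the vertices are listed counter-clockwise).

167

Σ = (-5) + (5) + (23) + (53) + (113) + (83) + (62) = 334
Signed area = Σ/2 = 167 (positive ⇒ counter-clockwise traversal).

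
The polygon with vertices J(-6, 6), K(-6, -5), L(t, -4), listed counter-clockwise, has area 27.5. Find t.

-1

The doubled signed area Σ (x_i y_{i+1} − x_{i+1} y_i) is linear in t.
With t=0 it equals 66; the coefficient of t is 11 (from the two edges through L).
So 11·t + 66 = 2·27.5 = 55 ⇒ t = -1.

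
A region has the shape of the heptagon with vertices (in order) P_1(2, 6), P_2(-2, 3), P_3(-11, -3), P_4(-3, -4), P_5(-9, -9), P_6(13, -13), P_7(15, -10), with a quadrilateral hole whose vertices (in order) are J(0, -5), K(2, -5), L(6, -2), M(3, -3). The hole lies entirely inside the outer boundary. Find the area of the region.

241.5

Outer boundary:
Apply Gauss's area formula: 2A = Σ (x_i·y_{i+1} − x_{i+1}·y_i), indices taken mod 7.
P_1→P_2: (2)(3) − (-2)(6) = 18
P_2→P_3: (-2)(-3) − (-11)(3) = 39
P_3→P_4: (-11)(-4) − (-3)(-3) = 35
P_4→P_5: (-3)(-9) − (-9)(-4) = -9
P_5→P_6: (-9)(-13) − (13)(-9) = 234
P_6→P_7: (13)(-10) − (15)(-13) = 65
P_7→P_1: (15)(6) − (2)(-10) = 110
Σ = 492
Area = |Σ|/2 = 246.
Hole:
Apply the shoelace (surveyor's) formula: 2A = Σ (x_i·y_{i+1} − x_{i+1}·y_i), indices taken mod 4.
J→K: (0)(-5) − (2)(-5) = 10
K→L: (2)(-2) − (6)(-5) = 26
L→M: (6)(-3) − (3)(-2) = -12
M→J: (3)(-5) − (0)(-3) = -15
Σ = 9
Area = |Σ|/2 = 4.5.
Net area = 246 − 4.5 = 241.5.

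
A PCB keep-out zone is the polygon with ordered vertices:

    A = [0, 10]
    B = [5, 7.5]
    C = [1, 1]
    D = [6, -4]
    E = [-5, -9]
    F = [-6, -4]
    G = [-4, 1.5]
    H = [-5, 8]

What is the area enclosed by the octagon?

Σ = (-50) + (-2.5) + (-10) + (-74) + (-34) + (-25) + (-24.5) + (-50) = -270
Area = |Σ|/2 = 135.

135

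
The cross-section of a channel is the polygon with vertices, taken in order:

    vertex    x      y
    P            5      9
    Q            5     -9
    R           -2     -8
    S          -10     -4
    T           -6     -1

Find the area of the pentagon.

141.5

Apply the surveyor's formula: 2A = Σ (x_i·y_{i+1} − x_{i+1}·y_i), indices taken mod 5.
Σ = (-90) + (-58) + (-72) + (-14) + (-49) = -283
Area = |Σ|/2 = 141.5.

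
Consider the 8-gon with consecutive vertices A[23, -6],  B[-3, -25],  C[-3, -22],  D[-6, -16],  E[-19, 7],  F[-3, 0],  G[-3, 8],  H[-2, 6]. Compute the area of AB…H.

Σ = (-593) + (-9) + (-84) + (-346) + (21) + (-24) + (-2) + (-126) = -1163
Area = |Σ|/2 = 581.5.

581.5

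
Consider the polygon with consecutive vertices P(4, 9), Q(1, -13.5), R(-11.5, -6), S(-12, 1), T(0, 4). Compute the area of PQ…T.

Apply the surveyor's formula: 2A = Σ (x_i·y_{i+1} − x_{i+1}·y_i), indices taken mod 5.
Σ = (-63) + (-161.25) + (-83.5) + (-48) + (-16) = -371.75
Area = |Σ|/2 = 185.875.

185.875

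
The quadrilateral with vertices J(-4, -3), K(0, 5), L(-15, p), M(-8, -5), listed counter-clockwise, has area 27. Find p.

The doubled signed area Σ (x_i y_{i+1} − x_{i+1} y_i) is linear in p.
With p=0 it equals 134; the coefficient of p is 8 (from the two edges through L).
So 8·p + 134 = 2·27 = 54 ⇒ p = -10.

-10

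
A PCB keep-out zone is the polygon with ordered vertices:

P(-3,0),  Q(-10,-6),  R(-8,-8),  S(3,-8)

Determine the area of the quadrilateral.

Apply Gauss's area formula: 2A = Σ (x_i·y_{i+1} − x_{i+1}·y_i), indices taken mod 4.
Σ = (18) + (32) + (88) + (-24) = 114
Area = |Σ|/2 = 57.

57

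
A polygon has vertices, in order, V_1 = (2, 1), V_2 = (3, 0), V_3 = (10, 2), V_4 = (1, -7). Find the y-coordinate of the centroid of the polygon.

-31/18

Apply the shoelace formula. First the cross-terms c_i = x_i·y_{i+1} − x_{i+1}·y_i:
  -3, 6, -72, 15  ⇒  2A = -54, A = -27.
Then Σ (y_i + y_{i+1})·c_i = 279, so ȳ = 279 / (6·(-27)) = -31/18.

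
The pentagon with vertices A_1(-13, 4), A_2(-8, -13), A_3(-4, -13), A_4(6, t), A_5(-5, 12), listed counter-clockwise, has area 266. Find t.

The doubled signed area Σ (x_i y_{i+1} − x_{i+1} y_i) is linear in t.
With t=0 it equals 539; the coefficient of t is 1 (from the two edges through A_4).
So 1·t + 539 = 2·266 = 532 ⇒ t = -7.

-7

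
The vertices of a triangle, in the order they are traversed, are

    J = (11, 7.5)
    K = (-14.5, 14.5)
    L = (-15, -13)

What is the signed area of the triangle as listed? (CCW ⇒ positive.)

Apply the shoelace (surveyor's) formula: 2A = Σ (x_i·y_{i+1} − x_{i+1}·y_i), indices taken mod 3.
J→K: (11)(14.5) − (-14.5)(7.5) = 268.25
K→L: (-14.5)(-13) − (-15)(14.5) = 406
L→J: (-15)(7.5) − (11)(-13) = 30.5
Σ = 704.75
Signed area = Σ/2 = 352.375 (positive ⇒ counter-clockwise traversal).

352.375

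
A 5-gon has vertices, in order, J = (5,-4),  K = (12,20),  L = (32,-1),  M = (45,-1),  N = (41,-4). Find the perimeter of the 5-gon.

|JK| = √((7)² + (24)²) = √625 = 25
|KL| = √((20)² + (-21)²) = √841 = 29
|LM| = √((13)² + (0)²) = √169 = 13
|MN| = √((-4)² + (-3)²) = √25 = 5
|NJ| = √((-36)² + (0)²) = √1296 = 36
Perimeter = 25 + 29 + 13 + 5 + 36 = 108.

108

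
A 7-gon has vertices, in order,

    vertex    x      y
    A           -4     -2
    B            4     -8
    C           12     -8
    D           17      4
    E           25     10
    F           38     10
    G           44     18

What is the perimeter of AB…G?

116

|AB| = √((8)² + (-6)²) = √100 = 10
|BC| = √((8)² + (0)²) = √64 = 8
|CD| = √((5)² + (12)²) = √169 = 13
|DE| = √((8)² + (6)²) = √100 = 10
|EF| = √((13)² + (0)²) = √169 = 13
|FG| = √((6)² + (8)²) = √100 = 10
|GA| = √((-48)² + (-20)²) = √2704 = 52
Perimeter = 10 + 8 + 13 + 10 + 13 + 10 + 52 = 116.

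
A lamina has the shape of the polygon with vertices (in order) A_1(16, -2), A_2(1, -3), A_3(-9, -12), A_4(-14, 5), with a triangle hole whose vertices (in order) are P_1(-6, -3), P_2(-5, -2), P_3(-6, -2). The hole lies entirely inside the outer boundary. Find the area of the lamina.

174.5

Outer boundary:
Apply the shoelace (surveyor's) formula: 2A = Σ (x_i·y_{i+1} − x_{i+1}·y_i), indices taken mod 4.
A_1→A_2: (16)(-3) − (1)(-2) = -46
A_2→A_3: (1)(-12) − (-9)(-3) = -39
A_3→A_4: (-9)(5) − (-14)(-12) = -213
A_4→A_1: (-14)(-2) − (16)(5) = -52
Σ = -350
Area = |Σ|/2 = 175.
Hole:
Σ = (-3) + (-2) + (6) = 1
Area = |Σ|/2 = 0.5.
Net area = 175 − 0.5 = 174.5.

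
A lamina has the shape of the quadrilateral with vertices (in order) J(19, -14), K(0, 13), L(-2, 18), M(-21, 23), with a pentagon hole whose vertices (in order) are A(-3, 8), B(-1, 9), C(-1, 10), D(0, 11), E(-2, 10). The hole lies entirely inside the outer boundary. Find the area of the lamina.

228.5

Outer boundary:
Apply the shoelace (surveyor's) formula: 2A = Σ (x_i·y_{i+1} − x_{i+1}·y_i), indices taken mod 4.
J→K: (19)(13) − (0)(-14) = 247
K→L: (0)(18) − (-2)(13) = 26
L→M: (-2)(23) − (-21)(18) = 332
M→J: (-21)(-14) − (19)(23) = -143
Σ = 462
Area = |Σ|/2 = 231.
Hole:
Apply Gauss's area formula: 2A = Σ (x_i·y_{i+1} − x_{i+1}·y_i), indices taken mod 5.
Cross-terms: -19, -1, -11, 22, 14  ⇒  Σ = 5
Area = |Σ|/2 = 2.5.
Net area = 231 − 2.5 = 228.5.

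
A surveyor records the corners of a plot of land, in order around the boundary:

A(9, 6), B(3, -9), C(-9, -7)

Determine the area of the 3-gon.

Apply the shoelace formula: 2A = Σ (x_i·y_{i+1} − x_{i+1}·y_i), indices taken mod 3.
Σ = (-99) + (-102) + (9) = -192
Area = |Σ|/2 = 96.

96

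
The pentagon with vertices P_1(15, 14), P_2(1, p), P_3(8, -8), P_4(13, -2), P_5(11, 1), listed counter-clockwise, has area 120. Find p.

0

The doubled signed area Σ (x_i y_{i+1} − x_{i+1} y_i) is linear in p.
With p=0 it equals 240; the coefficient of p is 7 (from the two edges through P_2).
So 7·p + 240 = 2·120 = 240 ⇒ p = 0.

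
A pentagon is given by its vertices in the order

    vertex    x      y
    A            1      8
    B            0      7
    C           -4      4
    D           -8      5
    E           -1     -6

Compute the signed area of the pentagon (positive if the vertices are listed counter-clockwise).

Apply the surveyor's formula: 2A = Σ (x_i·y_{i+1} − x_{i+1}·y_i), indices taken mod 5.
Σ = (7) + (28) + (12) + (53) + (-2) = 98
Signed area = Σ/2 = 49 (positive ⇒ counter-clockwise traversal).

49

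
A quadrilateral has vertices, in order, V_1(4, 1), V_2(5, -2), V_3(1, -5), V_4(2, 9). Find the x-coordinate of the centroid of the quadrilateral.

Apply Gauss's area formula. First the cross-terms c_i = x_i·y_{i+1} − x_{i+1}·y_i:
  -13, -23, 19, -34  ⇒  2A = -51, A = -25.5.
Then Σ (x_i + x_{i+1})·c_i = -402, so x̄ = -402 / (6·(-25.5)) = 134/51.

134/51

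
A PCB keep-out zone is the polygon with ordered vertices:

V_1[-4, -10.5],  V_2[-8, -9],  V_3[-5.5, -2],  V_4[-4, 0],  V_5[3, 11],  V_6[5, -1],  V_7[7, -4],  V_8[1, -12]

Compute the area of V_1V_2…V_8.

Apply the shoelace formula: 2A = Σ (x_i·y_{i+1} − x_{i+1}·y_i), indices taken mod 8.
Σ = (-48) + (-33.5) + (-8) + (-44) + (-58) + (-13) + (-80) + (-58.5) = -343
Area = |Σ|/2 = 171.5.

171.5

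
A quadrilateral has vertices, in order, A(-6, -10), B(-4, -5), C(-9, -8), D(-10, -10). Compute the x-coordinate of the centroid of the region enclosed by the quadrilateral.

-187/27

Apply Gauss's area formula. First the cross-terms c_i = x_i·y_{i+1} − x_{i+1}·y_i:
  -10, -13, 10, 40  ⇒  2A = 27, A = 13.5.
Then Σ (x_i + x_{i+1})·c_i = -561, so x̄ = -561 / (6·13.5) = -187/27.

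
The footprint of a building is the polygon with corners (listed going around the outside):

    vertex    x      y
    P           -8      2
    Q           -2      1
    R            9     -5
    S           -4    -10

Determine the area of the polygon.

100.5

Apply the shoelace (surveyor's) formula: 2A = Σ (x_i·y_{i+1} − x_{i+1}·y_i), indices taken mod 4.
P→Q: (-8)(1) − (-2)(2) = -4
Q→R: (-2)(-5) − (9)(1) = 1
R→S: (9)(-10) − (-4)(-5) = -110
S→P: (-4)(2) − (-8)(-10) = -88
Σ = -201
Area = |Σ|/2 = 100.5.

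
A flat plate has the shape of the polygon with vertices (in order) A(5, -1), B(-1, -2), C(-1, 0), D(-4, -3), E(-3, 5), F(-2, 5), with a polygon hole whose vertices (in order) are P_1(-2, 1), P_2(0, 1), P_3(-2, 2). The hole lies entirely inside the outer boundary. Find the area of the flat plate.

Outer boundary:
Cross-terms: -11, -2, 3, -29, -5, -23  ⇒  Σ = -67
Area = |Σ|/2 = 33.5.
Hole:
P_1→P_2: (-2)(1) − (0)(1) = -2
P_2→P_3: (0)(2) − (-2)(1) = 2
P_3→P_1: (-2)(1) − (-2)(2) = 2
Σ = 2
Area = |Σ|/2 = 1.
Net area = 33.5 − 1 = 32.5.

32.5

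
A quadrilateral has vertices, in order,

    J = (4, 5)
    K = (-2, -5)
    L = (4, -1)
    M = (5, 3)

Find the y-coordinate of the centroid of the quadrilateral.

1/21

Apply the shoelace (surveyor's) formula. First the cross-terms c_i = x_i·y_{i+1} − x_{i+1}·y_i:
  -10, 22, 17, 13  ⇒  2A = 42, A = 21.
Then Σ (y_i + y_{i+1})·c_i = 6, so ȳ = 6 / (6·21) = 1/21.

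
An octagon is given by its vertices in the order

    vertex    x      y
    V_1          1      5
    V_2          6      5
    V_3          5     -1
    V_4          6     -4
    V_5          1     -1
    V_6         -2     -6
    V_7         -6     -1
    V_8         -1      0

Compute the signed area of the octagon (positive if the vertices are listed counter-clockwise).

-60

Apply Gauss's area formula: 2A = Σ (x_i·y_{i+1} − x_{i+1}·y_i), indices taken mod 8.
Σ = (-25) + (-31) + (-14) + (-2) + (-8) + (-34) + (-1) + (-5) = -120
Signed area = Σ/2 = -60 (negative ⇒ clockwise traversal).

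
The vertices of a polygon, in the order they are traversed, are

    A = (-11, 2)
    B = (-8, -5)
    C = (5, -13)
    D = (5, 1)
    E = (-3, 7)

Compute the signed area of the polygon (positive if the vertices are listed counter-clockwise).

189.5

Apply the shoelace (surveyor's) formula: 2A = Σ (x_i·y_{i+1} − x_{i+1}·y_i), indices taken mod 5.
A→B: (-11)(-5) − (-8)(2) = 71
B→C: (-8)(-13) − (5)(-5) = 129
C→D: (5)(1) − (5)(-13) = 70
D→E: (5)(7) − (-3)(1) = 38
E→A: (-3)(2) − (-11)(7) = 71
Σ = 379
Signed area = Σ/2 = 189.5 (positive ⇒ counter-clockwise traversal).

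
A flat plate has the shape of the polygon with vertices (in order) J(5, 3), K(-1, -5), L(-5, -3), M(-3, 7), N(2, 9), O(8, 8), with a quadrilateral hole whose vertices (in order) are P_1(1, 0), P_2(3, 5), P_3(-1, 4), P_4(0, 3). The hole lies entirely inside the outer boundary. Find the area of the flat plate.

92.5

Outer boundary:
Apply the shoelace formula: 2A = Σ (x_i·y_{i+1} − x_{i+1}·y_i), indices taken mod 6.
Cross-terms: -22, -22, -44, -41, -56, -16  ⇒  Σ = -201
Area = |Σ|/2 = 100.5.
Hole:
Apply Gauss's area formula: 2A = Σ (x_i·y_{i+1} − x_{i+1}·y_i), indices taken mod 4.
Σ = (5) + (17) + (-3) + (-3) = 16
Area = |Σ|/2 = 8.
Net area = 100.5 − 8 = 92.5.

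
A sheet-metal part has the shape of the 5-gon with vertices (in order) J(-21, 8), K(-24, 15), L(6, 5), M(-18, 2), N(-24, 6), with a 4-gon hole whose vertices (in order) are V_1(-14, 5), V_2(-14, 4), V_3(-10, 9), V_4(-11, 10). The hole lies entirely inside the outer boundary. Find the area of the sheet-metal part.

Outer boundary:
Apply the surveyor's formula: 2A = Σ (x_i·y_{i+1} − x_{i+1}·y_i), indices taken mod 5.
Cross-terms: -123, -210, 102, -60, -66  ⇒  Σ = -357
Area = |Σ|/2 = 178.5.
Hole:
Apply the surveyor's formula: 2A = Σ (x_i·y_{i+1} − x_{i+1}·y_i), indices taken mod 4.
V_1→V_2: (-14)(4) − (-14)(5) = 14
V_2→V_3: (-14)(9) − (-10)(4) = -86
V_3→V_4: (-10)(10) − (-11)(9) = -1
V_4→V_1: (-11)(5) − (-14)(10) = 85
Σ = 12
Area = |Σ|/2 = 6.
Net area = 178.5 − 6 = 172.5.

172.5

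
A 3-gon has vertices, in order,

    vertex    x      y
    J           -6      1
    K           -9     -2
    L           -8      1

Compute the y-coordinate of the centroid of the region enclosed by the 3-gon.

0

Apply the shoelace formula. First the cross-terms c_i = x_i·y_{i+1} − x_{i+1}·y_i:
  21, -25, -2  ⇒  2A = -6, A = -3.
Then Σ (y_i + y_{i+1})·c_i = 0, so ȳ = 0 / (6·(-3)) = 0.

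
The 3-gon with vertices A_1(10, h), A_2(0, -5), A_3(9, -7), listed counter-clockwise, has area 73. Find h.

9

The doubled signed area Σ (x_i y_{i+1} − x_{i+1} y_i) is linear in h.
With h=0 it equals 65; the coefficient of h is 9 (from the two edges through A_1).
So 9·h + 65 = 2·73 = 146 ⇒ h = 9.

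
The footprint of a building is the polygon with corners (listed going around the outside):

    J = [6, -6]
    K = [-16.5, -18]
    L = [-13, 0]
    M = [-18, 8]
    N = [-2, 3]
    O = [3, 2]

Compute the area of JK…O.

313

Apply the shoelace formula: 2A = Σ (x_i·y_{i+1} − x_{i+1}·y_i), indices taken mod 6.
J→K: (6)(-18) − (-16.5)(-6) = -207
K→L: (-16.5)(0) − (-13)(-18) = -234
L→M: (-13)(8) − (-18)(0) = -104
M→N: (-18)(3) − (-2)(8) = -38
N→O: (-2)(2) − (3)(3) = -13
O→J: (3)(-6) − (6)(2) = -30
Σ = -626
Area = |Σ|/2 = 313.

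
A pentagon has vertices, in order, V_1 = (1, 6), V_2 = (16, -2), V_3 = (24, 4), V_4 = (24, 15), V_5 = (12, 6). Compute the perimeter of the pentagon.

|V_1V_2| = √((15)² + (-8)²) = √289 = 17
|V_2V_3| = √((8)² + (6)²) = √100 = 10
|V_3V_4| = √((0)² + (11)²) = √121 = 11
|V_4V_5| = √((-12)² + (-9)²) = √225 = 15
|V_5V_1| = √((-11)² + (0)²) = √121 = 11
Perimeter = 17 + 10 + 11 + 15 + 11 = 64.

64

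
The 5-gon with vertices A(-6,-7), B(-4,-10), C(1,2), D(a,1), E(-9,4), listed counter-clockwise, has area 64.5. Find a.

Write out the shoelace sum; only the two edges meeting at D involve a:
2·Area = [(1·1 − a·2) + (a·4 − (-9)·1)] + 121
       = 2·a + 131 = 129
⇒ a = -1.

-1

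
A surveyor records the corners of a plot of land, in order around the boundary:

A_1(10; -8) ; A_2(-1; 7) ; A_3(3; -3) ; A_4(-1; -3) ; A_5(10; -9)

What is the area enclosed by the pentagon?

Apply Gauss's area formula: 2A = Σ (x_i·y_{i+1} − x_{i+1}·y_i), indices taken mod 5.
A_1→A_2: (10)(7) − (-1)(-8) = 62
A_2→A_3: (-1)(-3) − (3)(7) = -18
A_3→A_4: (3)(-3) − (-1)(-3) = -12
A_4→A_5: (-1)(-9) − (10)(-3) = 39
A_5→A_1: (10)(-8) − (10)(-9) = 10
Σ = 81
Area = |Σ|/2 = 40.5.

40.5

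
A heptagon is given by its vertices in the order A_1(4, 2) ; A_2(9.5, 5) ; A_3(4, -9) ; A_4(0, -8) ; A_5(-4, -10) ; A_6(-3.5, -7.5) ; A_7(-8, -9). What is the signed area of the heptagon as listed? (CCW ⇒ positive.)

Apply the shoelace (surveyor's) formula: 2A = Σ (x_i·y_{i+1} − x_{i+1}·y_i), indices taken mod 7.
Σ = (1) + (-105.5) + (-32) + (-32) + (-5) + (-28.5) + (20) = -182
Signed area = Σ/2 = -91 (negative ⇒ clockwise traversal).

-91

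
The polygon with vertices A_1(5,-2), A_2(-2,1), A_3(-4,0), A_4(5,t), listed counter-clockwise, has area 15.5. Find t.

The doubled signed area Σ (x_i y_{i+1} − x_{i+1} y_i) is linear in t.
With t=0 it equals -5; the coefficient of t is -9 (from the two edges through A_4).
So -9·t + -5 = 2·15.5 = 31 ⇒ t = -4.

-4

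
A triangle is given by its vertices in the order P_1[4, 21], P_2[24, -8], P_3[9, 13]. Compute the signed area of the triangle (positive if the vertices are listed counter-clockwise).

-7.5

Apply Gauss's area formula: 2A = Σ (x_i·y_{i+1} − x_{i+1}·y_i), indices taken mod 3.
Σ = (-536) + (384) + (137) = -15
Signed area = Σ/2 = -7.5 (negative ⇒ clockwise traversal).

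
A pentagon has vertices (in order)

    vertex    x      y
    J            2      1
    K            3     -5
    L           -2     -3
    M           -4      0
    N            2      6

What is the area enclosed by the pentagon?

39

Σ = (-13) + (-19) + (-12) + (-24) + (-10) = -78
Area = |Σ|/2 = 39.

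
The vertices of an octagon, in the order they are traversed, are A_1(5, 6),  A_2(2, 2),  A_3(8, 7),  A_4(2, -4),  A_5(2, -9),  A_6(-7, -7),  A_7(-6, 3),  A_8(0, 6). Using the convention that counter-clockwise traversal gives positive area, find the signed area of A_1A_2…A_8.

-133

Apply the shoelace formula: 2A = Σ (x_i·y_{i+1} − x_{i+1}·y_i), indices taken mod 8.
A_1→A_2: (5)(2) − (2)(6) = -2
A_2→A_3: (2)(7) − (8)(2) = -2
A_3→A_4: (8)(-4) − (2)(7) = -46
A_4→A_5: (2)(-9) − (2)(-4) = -10
A_5→A_6: (2)(-7) − (-7)(-9) = -77
A_6→A_7: (-7)(3) − (-6)(-7) = -63
A_7→A_8: (-6)(6) − (0)(3) = -36
A_8→A_1: (0)(6) − (5)(6) = -30
Σ = -266
Signed area = Σ/2 = -133 (negative ⇒ clockwise traversal).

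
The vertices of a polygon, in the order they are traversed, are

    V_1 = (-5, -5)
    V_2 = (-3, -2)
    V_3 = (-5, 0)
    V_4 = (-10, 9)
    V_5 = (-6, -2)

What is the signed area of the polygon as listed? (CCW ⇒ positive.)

17

Apply the shoelace (surveyor's) formula: 2A = Σ (x_i·y_{i+1} − x_{i+1}·y_i), indices taken mod 5.
Σ = (-5) + (-10) + (-45) + (74) + (20) = 34
Signed area = Σ/2 = 17 (positive ⇒ counter-clockwise traversal).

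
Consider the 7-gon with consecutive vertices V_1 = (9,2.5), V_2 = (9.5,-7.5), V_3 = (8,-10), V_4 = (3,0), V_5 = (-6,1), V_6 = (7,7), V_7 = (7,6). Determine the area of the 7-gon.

92.875

V_1→V_2: (9)(-7.5) − (9.5)(2.5) = -91.25
V_2→V_3: (9.5)(-10) − (8)(-7.5) = -35
V_3→V_4: (8)(0) − (3)(-10) = 30
V_4→V_5: (3)(1) − (-6)(0) = 3
V_5→V_6: (-6)(7) − (7)(1) = -49
V_6→V_7: (7)(6) − (7)(7) = -7
V_7→V_1: (7)(2.5) − (9)(6) = -36.5
Σ = -185.75
Area = |Σ|/2 = 92.875.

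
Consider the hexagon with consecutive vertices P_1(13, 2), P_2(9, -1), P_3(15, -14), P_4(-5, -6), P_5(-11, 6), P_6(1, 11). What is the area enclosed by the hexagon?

333

Apply the surveyor's formula: 2A = Σ (x_i·y_{i+1} − x_{i+1}·y_i), indices taken mod 6.
Σ = (-31) + (-111) + (-160) + (-96) + (-127) + (-141) = -666
Area = |Σ|/2 = 333.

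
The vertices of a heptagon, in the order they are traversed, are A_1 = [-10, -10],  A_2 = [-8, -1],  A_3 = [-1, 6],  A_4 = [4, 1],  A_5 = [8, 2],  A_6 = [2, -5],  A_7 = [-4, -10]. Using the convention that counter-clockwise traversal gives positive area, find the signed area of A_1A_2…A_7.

Apply the shoelace (surveyor's) formula: 2A = Σ (x_i·y_{i+1} − x_{i+1}·y_i), indices taken mod 7.
A_1→A_2: (-10)(-1) − (-8)(-10) = -70
A_2→A_3: (-8)(6) − (-1)(-1) = -49
A_3→A_4: (-1)(1) − (4)(6) = -25
A_4→A_5: (4)(2) − (8)(1) = 0
A_5→A_6: (8)(-5) − (2)(2) = -44
A_6→A_7: (2)(-10) − (-4)(-5) = -40
A_7→A_1: (-4)(-10) − (-10)(-10) = -60
Σ = -288
Signed area = Σ/2 = -144 (negative ⇒ clockwise traversal).

-144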